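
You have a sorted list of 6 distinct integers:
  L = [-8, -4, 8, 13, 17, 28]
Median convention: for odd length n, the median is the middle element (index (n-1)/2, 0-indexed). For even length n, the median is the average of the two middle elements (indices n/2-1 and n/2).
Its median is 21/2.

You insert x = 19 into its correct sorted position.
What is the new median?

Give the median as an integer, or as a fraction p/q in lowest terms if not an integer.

Answer: 13

Derivation:
Old list (sorted, length 6): [-8, -4, 8, 13, 17, 28]
Old median = 21/2
Insert x = 19
Old length even (6). Middle pair: indices 2,3 = 8,13.
New length odd (7). New median = single middle element.
x = 19: 5 elements are < x, 1 elements are > x.
New sorted list: [-8, -4, 8, 13, 17, 19, 28]
New median = 13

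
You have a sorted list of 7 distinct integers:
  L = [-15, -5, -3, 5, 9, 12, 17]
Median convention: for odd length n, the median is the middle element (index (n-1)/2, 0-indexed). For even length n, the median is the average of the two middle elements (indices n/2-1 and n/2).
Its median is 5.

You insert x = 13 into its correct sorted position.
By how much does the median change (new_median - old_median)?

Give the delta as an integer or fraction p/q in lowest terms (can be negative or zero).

Old median = 5
After inserting x = 13: new sorted = [-15, -5, -3, 5, 9, 12, 13, 17]
New median = 7
Delta = 7 - 5 = 2

Answer: 2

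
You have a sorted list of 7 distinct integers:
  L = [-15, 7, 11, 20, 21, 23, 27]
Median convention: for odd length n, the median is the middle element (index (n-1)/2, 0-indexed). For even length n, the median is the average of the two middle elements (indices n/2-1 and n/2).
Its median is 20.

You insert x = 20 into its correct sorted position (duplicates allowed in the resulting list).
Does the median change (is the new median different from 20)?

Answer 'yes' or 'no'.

Old median = 20
Insert x = 20
New median = 20
Changed? no

Answer: no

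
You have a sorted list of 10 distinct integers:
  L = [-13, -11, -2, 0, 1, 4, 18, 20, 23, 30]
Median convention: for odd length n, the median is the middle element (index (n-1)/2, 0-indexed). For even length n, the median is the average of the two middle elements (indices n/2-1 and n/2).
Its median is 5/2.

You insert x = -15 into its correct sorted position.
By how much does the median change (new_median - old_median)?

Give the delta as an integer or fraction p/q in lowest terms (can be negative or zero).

Answer: -3/2

Derivation:
Old median = 5/2
After inserting x = -15: new sorted = [-15, -13, -11, -2, 0, 1, 4, 18, 20, 23, 30]
New median = 1
Delta = 1 - 5/2 = -3/2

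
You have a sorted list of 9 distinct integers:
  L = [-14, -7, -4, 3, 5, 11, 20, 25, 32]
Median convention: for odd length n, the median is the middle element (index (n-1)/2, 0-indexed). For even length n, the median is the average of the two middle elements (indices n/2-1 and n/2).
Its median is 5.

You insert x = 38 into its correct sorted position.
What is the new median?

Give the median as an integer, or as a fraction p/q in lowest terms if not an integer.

Old list (sorted, length 9): [-14, -7, -4, 3, 5, 11, 20, 25, 32]
Old median = 5
Insert x = 38
Old length odd (9). Middle was index 4 = 5.
New length even (10). New median = avg of two middle elements.
x = 38: 9 elements are < x, 0 elements are > x.
New sorted list: [-14, -7, -4, 3, 5, 11, 20, 25, 32, 38]
New median = 8

Answer: 8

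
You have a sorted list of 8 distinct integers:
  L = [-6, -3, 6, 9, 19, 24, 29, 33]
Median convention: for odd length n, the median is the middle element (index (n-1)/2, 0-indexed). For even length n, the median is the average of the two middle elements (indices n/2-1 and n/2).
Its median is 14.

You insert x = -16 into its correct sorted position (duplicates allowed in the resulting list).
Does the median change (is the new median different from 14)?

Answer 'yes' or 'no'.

Answer: yes

Derivation:
Old median = 14
Insert x = -16
New median = 9
Changed? yes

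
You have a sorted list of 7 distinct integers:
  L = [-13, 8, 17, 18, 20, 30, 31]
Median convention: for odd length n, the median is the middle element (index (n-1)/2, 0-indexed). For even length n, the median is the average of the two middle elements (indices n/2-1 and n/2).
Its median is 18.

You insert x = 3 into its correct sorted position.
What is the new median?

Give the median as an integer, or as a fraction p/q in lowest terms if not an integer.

Old list (sorted, length 7): [-13, 8, 17, 18, 20, 30, 31]
Old median = 18
Insert x = 3
Old length odd (7). Middle was index 3 = 18.
New length even (8). New median = avg of two middle elements.
x = 3: 1 elements are < x, 6 elements are > x.
New sorted list: [-13, 3, 8, 17, 18, 20, 30, 31]
New median = 35/2

Answer: 35/2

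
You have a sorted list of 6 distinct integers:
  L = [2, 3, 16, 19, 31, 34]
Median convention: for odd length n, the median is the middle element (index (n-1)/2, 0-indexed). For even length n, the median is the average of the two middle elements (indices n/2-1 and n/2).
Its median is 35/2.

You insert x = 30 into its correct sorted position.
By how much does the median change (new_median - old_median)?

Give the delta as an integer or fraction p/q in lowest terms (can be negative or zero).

Answer: 3/2

Derivation:
Old median = 35/2
After inserting x = 30: new sorted = [2, 3, 16, 19, 30, 31, 34]
New median = 19
Delta = 19 - 35/2 = 3/2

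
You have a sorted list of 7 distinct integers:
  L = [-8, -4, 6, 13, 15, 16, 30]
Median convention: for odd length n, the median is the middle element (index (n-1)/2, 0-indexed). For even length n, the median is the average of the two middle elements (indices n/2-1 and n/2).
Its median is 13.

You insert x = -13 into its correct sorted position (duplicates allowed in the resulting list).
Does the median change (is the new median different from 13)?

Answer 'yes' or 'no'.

Old median = 13
Insert x = -13
New median = 19/2
Changed? yes

Answer: yes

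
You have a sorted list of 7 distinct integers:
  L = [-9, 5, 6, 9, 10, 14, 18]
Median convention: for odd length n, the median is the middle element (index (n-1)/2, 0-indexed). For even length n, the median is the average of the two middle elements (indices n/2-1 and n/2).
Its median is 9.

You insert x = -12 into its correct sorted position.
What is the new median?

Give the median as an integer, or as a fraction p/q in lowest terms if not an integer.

Answer: 15/2

Derivation:
Old list (sorted, length 7): [-9, 5, 6, 9, 10, 14, 18]
Old median = 9
Insert x = -12
Old length odd (7). Middle was index 3 = 9.
New length even (8). New median = avg of two middle elements.
x = -12: 0 elements are < x, 7 elements are > x.
New sorted list: [-12, -9, 5, 6, 9, 10, 14, 18]
New median = 15/2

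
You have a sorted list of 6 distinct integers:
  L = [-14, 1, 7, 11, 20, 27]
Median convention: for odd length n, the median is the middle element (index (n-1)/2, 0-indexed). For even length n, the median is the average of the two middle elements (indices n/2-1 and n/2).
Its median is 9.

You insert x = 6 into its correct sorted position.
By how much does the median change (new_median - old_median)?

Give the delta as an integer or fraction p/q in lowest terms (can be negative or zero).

Answer: -2

Derivation:
Old median = 9
After inserting x = 6: new sorted = [-14, 1, 6, 7, 11, 20, 27]
New median = 7
Delta = 7 - 9 = -2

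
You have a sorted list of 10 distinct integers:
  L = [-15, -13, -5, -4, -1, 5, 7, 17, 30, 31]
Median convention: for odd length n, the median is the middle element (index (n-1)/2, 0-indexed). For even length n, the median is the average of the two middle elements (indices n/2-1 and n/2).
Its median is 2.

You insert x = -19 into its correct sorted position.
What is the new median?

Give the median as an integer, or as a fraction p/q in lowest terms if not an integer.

Old list (sorted, length 10): [-15, -13, -5, -4, -1, 5, 7, 17, 30, 31]
Old median = 2
Insert x = -19
Old length even (10). Middle pair: indices 4,5 = -1,5.
New length odd (11). New median = single middle element.
x = -19: 0 elements are < x, 10 elements are > x.
New sorted list: [-19, -15, -13, -5, -4, -1, 5, 7, 17, 30, 31]
New median = -1

Answer: -1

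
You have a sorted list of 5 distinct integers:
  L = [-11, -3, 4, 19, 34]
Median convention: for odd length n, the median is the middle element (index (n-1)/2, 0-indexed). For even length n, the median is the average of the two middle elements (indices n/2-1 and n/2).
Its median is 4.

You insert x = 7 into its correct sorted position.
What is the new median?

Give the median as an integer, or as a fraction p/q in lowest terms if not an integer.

Old list (sorted, length 5): [-11, -3, 4, 19, 34]
Old median = 4
Insert x = 7
Old length odd (5). Middle was index 2 = 4.
New length even (6). New median = avg of two middle elements.
x = 7: 3 elements are < x, 2 elements are > x.
New sorted list: [-11, -3, 4, 7, 19, 34]
New median = 11/2

Answer: 11/2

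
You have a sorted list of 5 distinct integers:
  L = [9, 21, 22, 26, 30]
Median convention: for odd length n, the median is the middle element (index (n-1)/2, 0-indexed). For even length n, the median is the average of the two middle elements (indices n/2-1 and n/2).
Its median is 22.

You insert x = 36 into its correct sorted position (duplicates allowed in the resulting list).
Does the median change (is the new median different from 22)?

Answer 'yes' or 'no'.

Answer: yes

Derivation:
Old median = 22
Insert x = 36
New median = 24
Changed? yes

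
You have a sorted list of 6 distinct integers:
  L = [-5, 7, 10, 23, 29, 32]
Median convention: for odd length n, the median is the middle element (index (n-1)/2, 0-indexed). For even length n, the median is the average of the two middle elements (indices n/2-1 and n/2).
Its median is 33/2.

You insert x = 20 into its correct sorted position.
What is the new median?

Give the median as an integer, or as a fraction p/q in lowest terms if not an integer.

Old list (sorted, length 6): [-5, 7, 10, 23, 29, 32]
Old median = 33/2
Insert x = 20
Old length even (6). Middle pair: indices 2,3 = 10,23.
New length odd (7). New median = single middle element.
x = 20: 3 elements are < x, 3 elements are > x.
New sorted list: [-5, 7, 10, 20, 23, 29, 32]
New median = 20

Answer: 20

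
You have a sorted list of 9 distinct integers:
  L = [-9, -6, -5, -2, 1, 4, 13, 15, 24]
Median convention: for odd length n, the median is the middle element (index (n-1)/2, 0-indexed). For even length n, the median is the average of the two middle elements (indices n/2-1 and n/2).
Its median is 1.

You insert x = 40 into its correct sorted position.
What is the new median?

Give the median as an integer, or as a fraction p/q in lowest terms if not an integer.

Answer: 5/2

Derivation:
Old list (sorted, length 9): [-9, -6, -5, -2, 1, 4, 13, 15, 24]
Old median = 1
Insert x = 40
Old length odd (9). Middle was index 4 = 1.
New length even (10). New median = avg of two middle elements.
x = 40: 9 elements are < x, 0 elements are > x.
New sorted list: [-9, -6, -5, -2, 1, 4, 13, 15, 24, 40]
New median = 5/2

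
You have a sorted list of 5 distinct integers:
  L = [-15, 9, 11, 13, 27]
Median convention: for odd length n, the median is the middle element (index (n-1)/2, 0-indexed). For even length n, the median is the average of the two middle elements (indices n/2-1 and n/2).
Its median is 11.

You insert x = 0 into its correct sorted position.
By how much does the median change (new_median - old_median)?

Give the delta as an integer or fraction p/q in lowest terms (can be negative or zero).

Old median = 11
After inserting x = 0: new sorted = [-15, 0, 9, 11, 13, 27]
New median = 10
Delta = 10 - 11 = -1

Answer: -1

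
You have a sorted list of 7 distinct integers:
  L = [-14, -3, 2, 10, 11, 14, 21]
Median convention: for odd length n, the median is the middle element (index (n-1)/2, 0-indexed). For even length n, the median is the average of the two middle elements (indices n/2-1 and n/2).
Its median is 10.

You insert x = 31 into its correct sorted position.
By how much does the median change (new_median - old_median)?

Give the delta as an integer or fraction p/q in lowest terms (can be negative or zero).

Answer: 1/2

Derivation:
Old median = 10
After inserting x = 31: new sorted = [-14, -3, 2, 10, 11, 14, 21, 31]
New median = 21/2
Delta = 21/2 - 10 = 1/2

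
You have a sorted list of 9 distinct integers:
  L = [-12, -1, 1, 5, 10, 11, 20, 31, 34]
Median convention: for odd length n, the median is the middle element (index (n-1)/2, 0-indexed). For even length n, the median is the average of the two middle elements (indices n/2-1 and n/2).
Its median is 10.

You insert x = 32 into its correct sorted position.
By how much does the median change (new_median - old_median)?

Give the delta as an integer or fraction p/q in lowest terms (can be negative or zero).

Answer: 1/2

Derivation:
Old median = 10
After inserting x = 32: new sorted = [-12, -1, 1, 5, 10, 11, 20, 31, 32, 34]
New median = 21/2
Delta = 21/2 - 10 = 1/2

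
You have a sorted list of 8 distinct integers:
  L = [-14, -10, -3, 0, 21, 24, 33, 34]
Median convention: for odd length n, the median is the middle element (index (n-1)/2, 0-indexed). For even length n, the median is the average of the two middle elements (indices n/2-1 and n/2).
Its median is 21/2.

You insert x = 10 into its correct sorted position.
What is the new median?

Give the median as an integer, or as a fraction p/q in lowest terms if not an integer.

Answer: 10

Derivation:
Old list (sorted, length 8): [-14, -10, -3, 0, 21, 24, 33, 34]
Old median = 21/2
Insert x = 10
Old length even (8). Middle pair: indices 3,4 = 0,21.
New length odd (9). New median = single middle element.
x = 10: 4 elements are < x, 4 elements are > x.
New sorted list: [-14, -10, -3, 0, 10, 21, 24, 33, 34]
New median = 10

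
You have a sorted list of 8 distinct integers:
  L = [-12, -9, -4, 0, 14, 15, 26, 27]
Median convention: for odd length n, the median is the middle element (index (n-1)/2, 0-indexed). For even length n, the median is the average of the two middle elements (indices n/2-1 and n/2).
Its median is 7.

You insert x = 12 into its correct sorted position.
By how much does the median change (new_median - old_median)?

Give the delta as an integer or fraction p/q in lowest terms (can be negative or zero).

Answer: 5

Derivation:
Old median = 7
After inserting x = 12: new sorted = [-12, -9, -4, 0, 12, 14, 15, 26, 27]
New median = 12
Delta = 12 - 7 = 5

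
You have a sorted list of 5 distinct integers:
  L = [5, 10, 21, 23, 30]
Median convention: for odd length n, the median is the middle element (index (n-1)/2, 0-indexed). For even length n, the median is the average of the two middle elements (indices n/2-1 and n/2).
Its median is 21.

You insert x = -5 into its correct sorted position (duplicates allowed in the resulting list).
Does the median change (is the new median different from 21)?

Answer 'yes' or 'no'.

Answer: yes

Derivation:
Old median = 21
Insert x = -5
New median = 31/2
Changed? yes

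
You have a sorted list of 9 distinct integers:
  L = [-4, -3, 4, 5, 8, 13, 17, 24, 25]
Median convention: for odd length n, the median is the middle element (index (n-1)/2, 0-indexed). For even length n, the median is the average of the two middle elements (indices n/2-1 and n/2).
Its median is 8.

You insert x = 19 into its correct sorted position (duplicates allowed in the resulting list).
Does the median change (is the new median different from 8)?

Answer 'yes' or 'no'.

Old median = 8
Insert x = 19
New median = 21/2
Changed? yes

Answer: yes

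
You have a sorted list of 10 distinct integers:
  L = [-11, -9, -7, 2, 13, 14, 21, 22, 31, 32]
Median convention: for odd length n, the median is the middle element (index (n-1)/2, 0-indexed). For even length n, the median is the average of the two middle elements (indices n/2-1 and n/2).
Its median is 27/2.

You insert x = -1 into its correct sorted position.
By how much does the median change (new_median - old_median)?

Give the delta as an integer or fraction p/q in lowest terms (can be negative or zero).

Answer: -1/2

Derivation:
Old median = 27/2
After inserting x = -1: new sorted = [-11, -9, -7, -1, 2, 13, 14, 21, 22, 31, 32]
New median = 13
Delta = 13 - 27/2 = -1/2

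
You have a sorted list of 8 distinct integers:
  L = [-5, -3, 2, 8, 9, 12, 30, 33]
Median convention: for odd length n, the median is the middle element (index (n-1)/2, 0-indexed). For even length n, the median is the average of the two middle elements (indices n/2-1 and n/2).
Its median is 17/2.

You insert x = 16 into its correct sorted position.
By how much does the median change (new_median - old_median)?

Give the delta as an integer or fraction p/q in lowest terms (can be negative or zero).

Answer: 1/2

Derivation:
Old median = 17/2
After inserting x = 16: new sorted = [-5, -3, 2, 8, 9, 12, 16, 30, 33]
New median = 9
Delta = 9 - 17/2 = 1/2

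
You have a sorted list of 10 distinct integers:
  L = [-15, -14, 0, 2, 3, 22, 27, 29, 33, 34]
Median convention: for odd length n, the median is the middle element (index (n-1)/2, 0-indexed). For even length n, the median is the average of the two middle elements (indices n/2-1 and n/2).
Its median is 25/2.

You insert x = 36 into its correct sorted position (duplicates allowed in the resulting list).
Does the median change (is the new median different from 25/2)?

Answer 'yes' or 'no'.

Old median = 25/2
Insert x = 36
New median = 22
Changed? yes

Answer: yes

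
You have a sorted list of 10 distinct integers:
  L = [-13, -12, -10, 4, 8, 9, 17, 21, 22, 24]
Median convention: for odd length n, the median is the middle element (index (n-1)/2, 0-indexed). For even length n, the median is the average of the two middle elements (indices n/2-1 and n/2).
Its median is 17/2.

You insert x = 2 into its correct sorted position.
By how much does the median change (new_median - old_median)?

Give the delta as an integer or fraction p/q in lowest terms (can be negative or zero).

Old median = 17/2
After inserting x = 2: new sorted = [-13, -12, -10, 2, 4, 8, 9, 17, 21, 22, 24]
New median = 8
Delta = 8 - 17/2 = -1/2

Answer: -1/2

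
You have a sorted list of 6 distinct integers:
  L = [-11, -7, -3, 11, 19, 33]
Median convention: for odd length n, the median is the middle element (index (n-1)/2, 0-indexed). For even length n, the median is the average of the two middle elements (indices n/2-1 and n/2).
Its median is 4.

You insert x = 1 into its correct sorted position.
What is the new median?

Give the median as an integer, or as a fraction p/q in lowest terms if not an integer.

Old list (sorted, length 6): [-11, -7, -3, 11, 19, 33]
Old median = 4
Insert x = 1
Old length even (6). Middle pair: indices 2,3 = -3,11.
New length odd (7). New median = single middle element.
x = 1: 3 elements are < x, 3 elements are > x.
New sorted list: [-11, -7, -3, 1, 11, 19, 33]
New median = 1

Answer: 1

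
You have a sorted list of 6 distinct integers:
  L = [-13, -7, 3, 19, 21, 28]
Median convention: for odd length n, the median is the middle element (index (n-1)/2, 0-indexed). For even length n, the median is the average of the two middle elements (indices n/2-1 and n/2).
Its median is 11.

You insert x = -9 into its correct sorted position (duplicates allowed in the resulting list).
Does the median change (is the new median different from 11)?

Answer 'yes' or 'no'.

Old median = 11
Insert x = -9
New median = 3
Changed? yes

Answer: yes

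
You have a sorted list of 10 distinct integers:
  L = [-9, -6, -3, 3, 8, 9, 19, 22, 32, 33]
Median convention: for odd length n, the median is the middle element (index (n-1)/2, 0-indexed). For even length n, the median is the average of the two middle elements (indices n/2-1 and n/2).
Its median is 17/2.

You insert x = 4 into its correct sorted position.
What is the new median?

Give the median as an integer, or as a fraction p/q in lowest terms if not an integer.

Answer: 8

Derivation:
Old list (sorted, length 10): [-9, -6, -3, 3, 8, 9, 19, 22, 32, 33]
Old median = 17/2
Insert x = 4
Old length even (10). Middle pair: indices 4,5 = 8,9.
New length odd (11). New median = single middle element.
x = 4: 4 elements are < x, 6 elements are > x.
New sorted list: [-9, -6, -3, 3, 4, 8, 9, 19, 22, 32, 33]
New median = 8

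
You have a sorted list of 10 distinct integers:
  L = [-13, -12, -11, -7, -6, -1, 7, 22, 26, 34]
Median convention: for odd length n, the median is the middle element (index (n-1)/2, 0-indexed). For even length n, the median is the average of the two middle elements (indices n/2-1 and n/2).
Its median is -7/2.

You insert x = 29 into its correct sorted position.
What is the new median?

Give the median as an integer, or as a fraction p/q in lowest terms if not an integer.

Answer: -1

Derivation:
Old list (sorted, length 10): [-13, -12, -11, -7, -6, -1, 7, 22, 26, 34]
Old median = -7/2
Insert x = 29
Old length even (10). Middle pair: indices 4,5 = -6,-1.
New length odd (11). New median = single middle element.
x = 29: 9 elements are < x, 1 elements are > x.
New sorted list: [-13, -12, -11, -7, -6, -1, 7, 22, 26, 29, 34]
New median = -1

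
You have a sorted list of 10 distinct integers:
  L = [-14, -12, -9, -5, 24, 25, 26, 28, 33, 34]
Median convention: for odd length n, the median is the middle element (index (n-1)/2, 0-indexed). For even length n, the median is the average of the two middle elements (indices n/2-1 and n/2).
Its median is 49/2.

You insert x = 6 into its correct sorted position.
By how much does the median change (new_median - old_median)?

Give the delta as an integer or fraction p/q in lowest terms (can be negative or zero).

Answer: -1/2

Derivation:
Old median = 49/2
After inserting x = 6: new sorted = [-14, -12, -9, -5, 6, 24, 25, 26, 28, 33, 34]
New median = 24
Delta = 24 - 49/2 = -1/2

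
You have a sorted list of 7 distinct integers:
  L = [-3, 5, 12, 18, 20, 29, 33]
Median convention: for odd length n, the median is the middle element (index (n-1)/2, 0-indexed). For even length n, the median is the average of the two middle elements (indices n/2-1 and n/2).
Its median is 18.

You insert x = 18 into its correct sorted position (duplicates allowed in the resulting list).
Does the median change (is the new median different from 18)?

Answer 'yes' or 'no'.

Old median = 18
Insert x = 18
New median = 18
Changed? no

Answer: no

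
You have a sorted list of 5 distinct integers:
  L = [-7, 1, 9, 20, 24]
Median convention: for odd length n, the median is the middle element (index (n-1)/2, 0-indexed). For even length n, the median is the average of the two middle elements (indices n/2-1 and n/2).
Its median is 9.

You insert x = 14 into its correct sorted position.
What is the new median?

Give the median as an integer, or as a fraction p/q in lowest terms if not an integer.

Answer: 23/2

Derivation:
Old list (sorted, length 5): [-7, 1, 9, 20, 24]
Old median = 9
Insert x = 14
Old length odd (5). Middle was index 2 = 9.
New length even (6). New median = avg of two middle elements.
x = 14: 3 elements are < x, 2 elements are > x.
New sorted list: [-7, 1, 9, 14, 20, 24]
New median = 23/2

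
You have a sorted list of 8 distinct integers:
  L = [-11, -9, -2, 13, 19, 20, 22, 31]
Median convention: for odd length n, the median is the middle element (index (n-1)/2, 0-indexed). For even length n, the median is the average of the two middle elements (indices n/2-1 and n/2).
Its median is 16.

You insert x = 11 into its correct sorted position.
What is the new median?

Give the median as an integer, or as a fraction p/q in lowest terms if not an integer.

Old list (sorted, length 8): [-11, -9, -2, 13, 19, 20, 22, 31]
Old median = 16
Insert x = 11
Old length even (8). Middle pair: indices 3,4 = 13,19.
New length odd (9). New median = single middle element.
x = 11: 3 elements are < x, 5 elements are > x.
New sorted list: [-11, -9, -2, 11, 13, 19, 20, 22, 31]
New median = 13

Answer: 13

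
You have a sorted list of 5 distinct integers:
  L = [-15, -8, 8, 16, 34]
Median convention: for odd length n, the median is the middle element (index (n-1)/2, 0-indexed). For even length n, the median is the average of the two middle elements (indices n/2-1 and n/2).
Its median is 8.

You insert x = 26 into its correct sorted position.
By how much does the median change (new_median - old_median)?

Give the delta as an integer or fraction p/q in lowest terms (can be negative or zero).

Answer: 4

Derivation:
Old median = 8
After inserting x = 26: new sorted = [-15, -8, 8, 16, 26, 34]
New median = 12
Delta = 12 - 8 = 4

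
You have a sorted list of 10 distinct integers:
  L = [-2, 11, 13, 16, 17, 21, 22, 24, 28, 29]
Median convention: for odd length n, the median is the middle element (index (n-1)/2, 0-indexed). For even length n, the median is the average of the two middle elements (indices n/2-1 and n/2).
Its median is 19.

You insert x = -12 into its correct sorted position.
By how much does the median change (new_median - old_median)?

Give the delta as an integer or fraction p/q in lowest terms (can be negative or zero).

Old median = 19
After inserting x = -12: new sorted = [-12, -2, 11, 13, 16, 17, 21, 22, 24, 28, 29]
New median = 17
Delta = 17 - 19 = -2

Answer: -2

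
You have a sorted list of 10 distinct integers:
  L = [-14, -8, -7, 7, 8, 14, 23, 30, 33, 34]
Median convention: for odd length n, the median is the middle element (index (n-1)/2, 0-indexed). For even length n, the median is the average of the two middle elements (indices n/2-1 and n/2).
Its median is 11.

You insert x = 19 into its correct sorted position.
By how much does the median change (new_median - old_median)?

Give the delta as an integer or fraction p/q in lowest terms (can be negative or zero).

Old median = 11
After inserting x = 19: new sorted = [-14, -8, -7, 7, 8, 14, 19, 23, 30, 33, 34]
New median = 14
Delta = 14 - 11 = 3

Answer: 3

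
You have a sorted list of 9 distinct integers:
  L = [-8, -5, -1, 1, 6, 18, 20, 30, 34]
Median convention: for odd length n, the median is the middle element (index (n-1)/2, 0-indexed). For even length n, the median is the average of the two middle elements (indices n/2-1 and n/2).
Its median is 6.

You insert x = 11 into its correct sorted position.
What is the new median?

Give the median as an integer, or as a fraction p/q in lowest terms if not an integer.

Answer: 17/2

Derivation:
Old list (sorted, length 9): [-8, -5, -1, 1, 6, 18, 20, 30, 34]
Old median = 6
Insert x = 11
Old length odd (9). Middle was index 4 = 6.
New length even (10). New median = avg of two middle elements.
x = 11: 5 elements are < x, 4 elements are > x.
New sorted list: [-8, -5, -1, 1, 6, 11, 18, 20, 30, 34]
New median = 17/2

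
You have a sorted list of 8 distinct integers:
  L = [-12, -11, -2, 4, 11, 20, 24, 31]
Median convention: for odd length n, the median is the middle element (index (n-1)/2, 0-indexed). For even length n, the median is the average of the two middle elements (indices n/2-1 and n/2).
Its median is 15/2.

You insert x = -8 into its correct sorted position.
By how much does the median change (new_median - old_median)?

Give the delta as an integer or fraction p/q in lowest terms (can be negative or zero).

Old median = 15/2
After inserting x = -8: new sorted = [-12, -11, -8, -2, 4, 11, 20, 24, 31]
New median = 4
Delta = 4 - 15/2 = -7/2

Answer: -7/2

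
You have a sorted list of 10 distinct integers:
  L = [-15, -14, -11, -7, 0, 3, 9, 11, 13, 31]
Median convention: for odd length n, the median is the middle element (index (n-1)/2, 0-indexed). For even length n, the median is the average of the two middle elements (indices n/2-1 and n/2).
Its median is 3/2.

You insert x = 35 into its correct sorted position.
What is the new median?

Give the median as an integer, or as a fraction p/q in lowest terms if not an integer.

Old list (sorted, length 10): [-15, -14, -11, -7, 0, 3, 9, 11, 13, 31]
Old median = 3/2
Insert x = 35
Old length even (10). Middle pair: indices 4,5 = 0,3.
New length odd (11). New median = single middle element.
x = 35: 10 elements are < x, 0 elements are > x.
New sorted list: [-15, -14, -11, -7, 0, 3, 9, 11, 13, 31, 35]
New median = 3

Answer: 3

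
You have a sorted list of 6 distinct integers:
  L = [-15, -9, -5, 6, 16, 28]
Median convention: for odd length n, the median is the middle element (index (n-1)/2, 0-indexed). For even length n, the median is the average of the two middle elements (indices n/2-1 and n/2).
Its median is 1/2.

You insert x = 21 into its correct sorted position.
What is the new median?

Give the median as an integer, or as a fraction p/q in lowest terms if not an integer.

Old list (sorted, length 6): [-15, -9, -5, 6, 16, 28]
Old median = 1/2
Insert x = 21
Old length even (6). Middle pair: indices 2,3 = -5,6.
New length odd (7). New median = single middle element.
x = 21: 5 elements are < x, 1 elements are > x.
New sorted list: [-15, -9, -5, 6, 16, 21, 28]
New median = 6

Answer: 6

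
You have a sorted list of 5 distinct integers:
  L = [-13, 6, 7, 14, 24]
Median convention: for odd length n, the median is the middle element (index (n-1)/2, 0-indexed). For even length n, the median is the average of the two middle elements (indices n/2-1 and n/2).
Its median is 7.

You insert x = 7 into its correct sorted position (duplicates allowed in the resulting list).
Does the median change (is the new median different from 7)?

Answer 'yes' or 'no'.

Old median = 7
Insert x = 7
New median = 7
Changed? no

Answer: no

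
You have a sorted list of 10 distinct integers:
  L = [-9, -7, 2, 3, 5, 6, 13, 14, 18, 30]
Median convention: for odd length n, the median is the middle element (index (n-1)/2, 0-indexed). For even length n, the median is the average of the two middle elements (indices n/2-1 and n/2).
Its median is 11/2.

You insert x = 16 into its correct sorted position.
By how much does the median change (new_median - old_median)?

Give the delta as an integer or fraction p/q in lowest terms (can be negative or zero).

Old median = 11/2
After inserting x = 16: new sorted = [-9, -7, 2, 3, 5, 6, 13, 14, 16, 18, 30]
New median = 6
Delta = 6 - 11/2 = 1/2

Answer: 1/2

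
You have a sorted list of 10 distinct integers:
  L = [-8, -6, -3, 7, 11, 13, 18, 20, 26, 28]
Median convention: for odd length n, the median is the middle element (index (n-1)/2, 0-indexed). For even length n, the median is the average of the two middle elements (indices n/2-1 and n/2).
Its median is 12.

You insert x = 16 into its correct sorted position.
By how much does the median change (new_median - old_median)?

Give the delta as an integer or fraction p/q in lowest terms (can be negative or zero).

Old median = 12
After inserting x = 16: new sorted = [-8, -6, -3, 7, 11, 13, 16, 18, 20, 26, 28]
New median = 13
Delta = 13 - 12 = 1

Answer: 1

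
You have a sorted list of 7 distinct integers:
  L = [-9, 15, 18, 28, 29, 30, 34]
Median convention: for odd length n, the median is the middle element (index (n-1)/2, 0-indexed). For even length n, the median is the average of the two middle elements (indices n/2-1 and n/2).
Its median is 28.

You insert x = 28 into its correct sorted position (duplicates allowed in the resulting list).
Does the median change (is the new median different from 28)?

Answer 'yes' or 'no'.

Answer: no

Derivation:
Old median = 28
Insert x = 28
New median = 28
Changed? no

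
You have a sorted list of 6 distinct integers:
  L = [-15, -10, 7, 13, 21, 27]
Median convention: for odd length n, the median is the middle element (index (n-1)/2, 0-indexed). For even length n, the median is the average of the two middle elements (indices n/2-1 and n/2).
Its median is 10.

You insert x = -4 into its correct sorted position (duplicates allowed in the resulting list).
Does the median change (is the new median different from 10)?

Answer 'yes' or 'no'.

Answer: yes

Derivation:
Old median = 10
Insert x = -4
New median = 7
Changed? yes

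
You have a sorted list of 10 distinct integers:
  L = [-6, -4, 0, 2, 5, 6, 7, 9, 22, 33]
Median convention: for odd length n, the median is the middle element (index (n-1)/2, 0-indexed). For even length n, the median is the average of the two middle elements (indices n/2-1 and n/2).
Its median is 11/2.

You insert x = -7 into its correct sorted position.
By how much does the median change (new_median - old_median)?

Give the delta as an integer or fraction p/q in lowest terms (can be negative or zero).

Answer: -1/2

Derivation:
Old median = 11/2
After inserting x = -7: new sorted = [-7, -6, -4, 0, 2, 5, 6, 7, 9, 22, 33]
New median = 5
Delta = 5 - 11/2 = -1/2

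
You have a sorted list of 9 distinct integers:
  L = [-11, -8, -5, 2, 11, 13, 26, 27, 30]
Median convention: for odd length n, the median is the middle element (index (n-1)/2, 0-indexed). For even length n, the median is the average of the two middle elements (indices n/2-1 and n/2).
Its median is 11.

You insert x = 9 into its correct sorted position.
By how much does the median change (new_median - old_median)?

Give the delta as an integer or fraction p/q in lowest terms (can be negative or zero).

Answer: -1

Derivation:
Old median = 11
After inserting x = 9: new sorted = [-11, -8, -5, 2, 9, 11, 13, 26, 27, 30]
New median = 10
Delta = 10 - 11 = -1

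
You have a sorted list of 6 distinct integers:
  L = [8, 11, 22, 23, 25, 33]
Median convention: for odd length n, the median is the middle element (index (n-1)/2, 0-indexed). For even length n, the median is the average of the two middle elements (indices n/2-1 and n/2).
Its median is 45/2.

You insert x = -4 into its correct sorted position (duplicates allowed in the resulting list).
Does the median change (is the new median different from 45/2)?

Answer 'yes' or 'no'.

Old median = 45/2
Insert x = -4
New median = 22
Changed? yes

Answer: yes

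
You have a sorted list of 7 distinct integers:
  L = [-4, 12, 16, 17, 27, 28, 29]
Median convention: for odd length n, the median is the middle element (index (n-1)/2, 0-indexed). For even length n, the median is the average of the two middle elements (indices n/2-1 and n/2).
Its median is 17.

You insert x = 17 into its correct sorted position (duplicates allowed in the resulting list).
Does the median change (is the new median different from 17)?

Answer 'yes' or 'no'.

Answer: no

Derivation:
Old median = 17
Insert x = 17
New median = 17
Changed? no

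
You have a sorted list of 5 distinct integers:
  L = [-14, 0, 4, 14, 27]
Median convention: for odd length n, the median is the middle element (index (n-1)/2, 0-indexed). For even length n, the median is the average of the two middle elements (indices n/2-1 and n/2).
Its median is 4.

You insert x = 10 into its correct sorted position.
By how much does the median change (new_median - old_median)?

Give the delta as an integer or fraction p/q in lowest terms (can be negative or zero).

Answer: 3

Derivation:
Old median = 4
After inserting x = 10: new sorted = [-14, 0, 4, 10, 14, 27]
New median = 7
Delta = 7 - 4 = 3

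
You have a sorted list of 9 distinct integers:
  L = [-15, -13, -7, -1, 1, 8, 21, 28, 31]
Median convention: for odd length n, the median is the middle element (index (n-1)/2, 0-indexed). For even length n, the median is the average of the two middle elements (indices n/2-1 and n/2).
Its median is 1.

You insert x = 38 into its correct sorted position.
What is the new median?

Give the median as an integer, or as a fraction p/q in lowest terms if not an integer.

Answer: 9/2

Derivation:
Old list (sorted, length 9): [-15, -13, -7, -1, 1, 8, 21, 28, 31]
Old median = 1
Insert x = 38
Old length odd (9). Middle was index 4 = 1.
New length even (10). New median = avg of two middle elements.
x = 38: 9 elements are < x, 0 elements are > x.
New sorted list: [-15, -13, -7, -1, 1, 8, 21, 28, 31, 38]
New median = 9/2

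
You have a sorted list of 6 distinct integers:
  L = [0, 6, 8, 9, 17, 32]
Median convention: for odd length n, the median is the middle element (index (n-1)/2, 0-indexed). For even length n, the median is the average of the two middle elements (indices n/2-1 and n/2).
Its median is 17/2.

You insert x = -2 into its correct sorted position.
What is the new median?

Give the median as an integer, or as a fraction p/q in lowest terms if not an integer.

Old list (sorted, length 6): [0, 6, 8, 9, 17, 32]
Old median = 17/2
Insert x = -2
Old length even (6). Middle pair: indices 2,3 = 8,9.
New length odd (7). New median = single middle element.
x = -2: 0 elements are < x, 6 elements are > x.
New sorted list: [-2, 0, 6, 8, 9, 17, 32]
New median = 8

Answer: 8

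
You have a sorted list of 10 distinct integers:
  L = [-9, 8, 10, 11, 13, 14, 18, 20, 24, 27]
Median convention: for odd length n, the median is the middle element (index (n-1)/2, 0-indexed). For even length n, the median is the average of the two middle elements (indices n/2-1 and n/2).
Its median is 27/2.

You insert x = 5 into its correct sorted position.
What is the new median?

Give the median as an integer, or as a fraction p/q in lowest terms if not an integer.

Old list (sorted, length 10): [-9, 8, 10, 11, 13, 14, 18, 20, 24, 27]
Old median = 27/2
Insert x = 5
Old length even (10). Middle pair: indices 4,5 = 13,14.
New length odd (11). New median = single middle element.
x = 5: 1 elements are < x, 9 elements are > x.
New sorted list: [-9, 5, 8, 10, 11, 13, 14, 18, 20, 24, 27]
New median = 13

Answer: 13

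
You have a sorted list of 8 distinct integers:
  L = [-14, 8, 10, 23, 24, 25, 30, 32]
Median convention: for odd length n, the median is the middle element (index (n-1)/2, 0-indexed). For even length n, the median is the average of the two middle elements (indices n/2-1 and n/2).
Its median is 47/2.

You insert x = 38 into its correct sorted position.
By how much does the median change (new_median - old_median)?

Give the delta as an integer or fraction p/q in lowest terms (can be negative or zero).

Old median = 47/2
After inserting x = 38: new sorted = [-14, 8, 10, 23, 24, 25, 30, 32, 38]
New median = 24
Delta = 24 - 47/2 = 1/2

Answer: 1/2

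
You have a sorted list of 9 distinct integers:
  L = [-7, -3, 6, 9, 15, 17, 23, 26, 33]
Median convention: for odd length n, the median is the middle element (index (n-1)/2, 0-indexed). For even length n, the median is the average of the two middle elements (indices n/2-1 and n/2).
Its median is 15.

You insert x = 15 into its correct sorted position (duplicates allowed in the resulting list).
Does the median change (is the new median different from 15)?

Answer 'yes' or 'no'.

Old median = 15
Insert x = 15
New median = 15
Changed? no

Answer: no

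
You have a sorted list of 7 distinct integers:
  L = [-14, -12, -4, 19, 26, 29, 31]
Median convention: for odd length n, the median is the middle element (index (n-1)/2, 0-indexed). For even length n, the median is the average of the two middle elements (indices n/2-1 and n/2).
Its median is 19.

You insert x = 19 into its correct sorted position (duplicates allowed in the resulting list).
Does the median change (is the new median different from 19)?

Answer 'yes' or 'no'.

Old median = 19
Insert x = 19
New median = 19
Changed? no

Answer: no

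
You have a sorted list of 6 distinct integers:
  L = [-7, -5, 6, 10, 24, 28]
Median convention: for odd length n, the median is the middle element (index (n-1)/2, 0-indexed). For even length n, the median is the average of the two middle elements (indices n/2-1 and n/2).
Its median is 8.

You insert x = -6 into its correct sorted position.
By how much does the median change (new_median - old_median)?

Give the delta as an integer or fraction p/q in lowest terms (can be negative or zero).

Old median = 8
After inserting x = -6: new sorted = [-7, -6, -5, 6, 10, 24, 28]
New median = 6
Delta = 6 - 8 = -2

Answer: -2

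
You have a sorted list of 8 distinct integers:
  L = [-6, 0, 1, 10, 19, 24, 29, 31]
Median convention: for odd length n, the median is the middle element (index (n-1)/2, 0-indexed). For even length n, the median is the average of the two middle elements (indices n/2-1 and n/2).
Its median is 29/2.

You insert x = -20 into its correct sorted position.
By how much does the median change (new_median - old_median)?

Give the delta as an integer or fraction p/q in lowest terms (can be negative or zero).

Old median = 29/2
After inserting x = -20: new sorted = [-20, -6, 0, 1, 10, 19, 24, 29, 31]
New median = 10
Delta = 10 - 29/2 = -9/2

Answer: -9/2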